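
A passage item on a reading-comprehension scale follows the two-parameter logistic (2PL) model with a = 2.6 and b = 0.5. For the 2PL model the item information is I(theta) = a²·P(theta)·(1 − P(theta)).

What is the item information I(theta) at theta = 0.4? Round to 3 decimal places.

1.662

P = 1/(1+e^{0.2600}) = 0.4354
P(1−P) = 0.4354 × 0.5646 = 0.2458
I = a² × P(1−P) = 2.6² × 0.2458 = 1.66176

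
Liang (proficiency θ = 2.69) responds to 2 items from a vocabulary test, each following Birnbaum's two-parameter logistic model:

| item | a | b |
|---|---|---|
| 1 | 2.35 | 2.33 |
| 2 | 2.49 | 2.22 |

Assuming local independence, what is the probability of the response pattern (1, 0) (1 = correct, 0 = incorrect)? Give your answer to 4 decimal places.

P(θ) = 1 / (1 + exp(−a(θ − b)))
P_1 = 1/(1+e^{-0.8460}) = 0.6997
P_2 = 1/(1+e^{-1.1703}) = 0.7632
L = P_1 × (1−P_2) = 0.6997 × 0.2368 = 0.16570

0.1657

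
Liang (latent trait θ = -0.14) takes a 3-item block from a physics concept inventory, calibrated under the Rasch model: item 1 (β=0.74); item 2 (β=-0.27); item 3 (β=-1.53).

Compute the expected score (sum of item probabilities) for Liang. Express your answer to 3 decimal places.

P(θ) = 1 / (1 + exp(−(θ − β)))
P_1 = 1/(1+e^{0.8800}) = 0.2932
P_2 = 1/(1+e^{-0.1300}) = 0.5325
P_3 = 1/(1+e^{-1.3900}) = 0.8006
E[score] = 0.2932 + 0.5325 + 0.8006 = 1.6262

1.626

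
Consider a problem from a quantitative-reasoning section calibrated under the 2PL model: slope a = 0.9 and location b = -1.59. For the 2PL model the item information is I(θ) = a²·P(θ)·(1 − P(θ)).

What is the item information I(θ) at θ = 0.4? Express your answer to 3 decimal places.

P = 1/(1+e^{-1.7910}) = 0.8570
P(1−P) = 0.8570 × 0.1430 = 0.1225
I = a² × P(1−P) = 0.9² × 0.1225 = 0.09924

0.099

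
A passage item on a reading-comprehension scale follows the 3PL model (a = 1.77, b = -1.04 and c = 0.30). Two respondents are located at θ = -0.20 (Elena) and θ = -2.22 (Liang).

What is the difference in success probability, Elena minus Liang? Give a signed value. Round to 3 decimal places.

0.494

P(θ) = c + (1 − c) · 1 / (1 + exp(−a(θ − b)))
P(Elena) = 0.8709  [exponent 1.4868]
P(Liang) = 0.3771  [exponent -2.0886]
Difference = 0.8709 − 0.3771 = 0.4938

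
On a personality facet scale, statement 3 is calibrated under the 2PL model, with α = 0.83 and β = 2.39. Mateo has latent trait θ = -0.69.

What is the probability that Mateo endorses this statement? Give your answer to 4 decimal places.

P(θ) = 1 / (1 + exp(−α(θ − β)))
Exponent: 0.83 × (-0.69 − 2.39) = -2.5564
1/(1 + e^{2.5564}) = 0.0720

0.0720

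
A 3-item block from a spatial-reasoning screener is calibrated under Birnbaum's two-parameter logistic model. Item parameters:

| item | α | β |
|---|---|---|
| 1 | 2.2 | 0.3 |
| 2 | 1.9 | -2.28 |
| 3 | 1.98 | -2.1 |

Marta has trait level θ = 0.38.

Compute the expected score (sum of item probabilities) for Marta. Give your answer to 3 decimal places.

2.530

P(θ) = 1 / (1 + exp(−α(θ − β)))
P_1 = 1/(1+e^{-0.1760}) = 0.5439
P_2 = 1/(1+e^{-5.0540}) = 0.9937
P_3 = 1/(1+e^{-4.9104}) = 0.9927
E[score] = 0.5439 + 0.9937 + 0.9927 = 2.5302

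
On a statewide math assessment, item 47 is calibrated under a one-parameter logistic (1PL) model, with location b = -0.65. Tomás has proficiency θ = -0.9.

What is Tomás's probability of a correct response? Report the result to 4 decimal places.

P(θ) = 1 / (1 + exp(−(θ − b)))
Exponent: (-0.9 − (-0.65)) = -0.2500
1/(1 + e^{0.2500}) = 0.4378
P = 0.4378

0.4378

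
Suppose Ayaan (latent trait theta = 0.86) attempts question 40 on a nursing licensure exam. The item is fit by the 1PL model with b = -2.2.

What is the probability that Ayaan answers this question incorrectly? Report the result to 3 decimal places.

0.045

P(theta) = 1 / (1 + exp(−(theta − b)))
Exponent: (0.86 − (-2.2)) = 3.0600
1/(1 + e^{-3.0600}) = 0.9552
P = 0.9552
P(incorrect) = 1 − 0.9552 = 0.0448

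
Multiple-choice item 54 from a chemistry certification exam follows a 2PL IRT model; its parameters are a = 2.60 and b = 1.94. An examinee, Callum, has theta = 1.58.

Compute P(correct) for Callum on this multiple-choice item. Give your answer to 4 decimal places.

P(theta) = 1 / (1 + exp(−a(theta − b)))
Exponent: 2.60 × (1.58 − 1.94) = -0.9360
1/(1 + e^{0.9360}) = 0.2817

0.2817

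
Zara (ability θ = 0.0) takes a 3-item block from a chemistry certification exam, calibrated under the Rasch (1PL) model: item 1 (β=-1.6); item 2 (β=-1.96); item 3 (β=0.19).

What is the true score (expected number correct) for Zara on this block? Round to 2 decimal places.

2.16

P(θ) = 1 / (1 + exp(−(θ − β)))
P_1 = 1/(1+e^{-1.6000}) = 0.8320
P_2 = 1/(1+e^{-1.9600}) = 0.8765
P_3 = 1/(1+e^{0.1900}) = 0.4526
E[score] = 0.8320 + 0.8765 + 0.4526 = 2.1612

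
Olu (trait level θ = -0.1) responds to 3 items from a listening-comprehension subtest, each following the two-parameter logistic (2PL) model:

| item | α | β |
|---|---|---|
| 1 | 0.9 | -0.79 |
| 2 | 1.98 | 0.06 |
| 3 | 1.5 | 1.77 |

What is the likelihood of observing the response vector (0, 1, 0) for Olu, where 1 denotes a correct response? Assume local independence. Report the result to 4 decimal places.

P(θ) = 1 / (1 + exp(−α(θ − β)))
P_1 = 1/(1+e^{-0.6210}) = 0.6504
P_2 = 1/(1+e^{0.3168}) = 0.4215
P_3 = 1/(1+e^{2.8050}) = 0.0571
L = (1−P_1) × P_2 × (1−P_3) = 0.3496 × 0.4215 × 0.9429 = 0.13892

0.1389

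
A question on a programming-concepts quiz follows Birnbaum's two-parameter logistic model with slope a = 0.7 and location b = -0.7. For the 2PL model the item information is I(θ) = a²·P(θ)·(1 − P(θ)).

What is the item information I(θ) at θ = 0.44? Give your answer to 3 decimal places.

0.105

P = 1/(1+e^{-0.7980}) = 0.6895
P(1−P) = 0.6895 × 0.3105 = 0.2141
I = a² × P(1−P) = 0.7² × 0.2141 = 0.10490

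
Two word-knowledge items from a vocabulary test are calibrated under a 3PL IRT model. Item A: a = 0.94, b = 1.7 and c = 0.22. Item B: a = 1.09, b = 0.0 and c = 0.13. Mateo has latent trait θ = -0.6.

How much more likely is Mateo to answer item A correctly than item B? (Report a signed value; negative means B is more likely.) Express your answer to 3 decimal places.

P(θ) = c + (1 − c) · 1 / (1 + exp(−a(θ − b)))
P_A = 0.3005
P_B = 0.4276
P_A − P_B = -0.1271

-0.127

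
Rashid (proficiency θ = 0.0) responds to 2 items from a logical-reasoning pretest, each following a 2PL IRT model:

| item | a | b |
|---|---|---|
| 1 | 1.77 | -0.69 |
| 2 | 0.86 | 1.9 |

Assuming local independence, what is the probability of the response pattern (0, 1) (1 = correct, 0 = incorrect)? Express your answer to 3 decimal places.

P(θ) = 1 / (1 + exp(−a(θ − b)))
P_1 = 1/(1+e^{-1.2213}) = 0.7723
P_2 = 1/(1+e^{1.6340}) = 0.1633
L = (1−P_1) × P_2 = 0.2277 × 0.1633 = 0.03718

0.037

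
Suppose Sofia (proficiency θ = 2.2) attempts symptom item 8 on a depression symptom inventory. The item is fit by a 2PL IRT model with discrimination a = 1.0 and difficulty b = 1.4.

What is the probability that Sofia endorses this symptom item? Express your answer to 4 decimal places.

0.6900

P(θ) = 1 / (1 + exp(−a(θ − b)))
Exponent: 1.0 × (2.2 − 1.4) = 0.8000
1/(1 + e^{-0.8000}) = 0.6900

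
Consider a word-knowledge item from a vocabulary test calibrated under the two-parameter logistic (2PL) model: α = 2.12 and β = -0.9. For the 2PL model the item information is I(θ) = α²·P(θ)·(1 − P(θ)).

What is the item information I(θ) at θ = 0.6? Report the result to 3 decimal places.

P = 1/(1+e^{-3.1800}) = 0.9601
P(1−P) = 0.9601 × 0.0399 = 0.0383
I = α² × P(1−P) = 2.12² × 0.0383 = 0.17228

0.172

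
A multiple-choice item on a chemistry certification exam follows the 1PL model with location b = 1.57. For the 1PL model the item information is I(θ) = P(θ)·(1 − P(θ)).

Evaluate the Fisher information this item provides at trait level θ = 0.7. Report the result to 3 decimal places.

P = 1/(1+e^{0.8700}) = 0.2953
P(1−P) = 0.2953 × 0.7047 = 0.2081
I = P(1−P) = 0.20808

0.208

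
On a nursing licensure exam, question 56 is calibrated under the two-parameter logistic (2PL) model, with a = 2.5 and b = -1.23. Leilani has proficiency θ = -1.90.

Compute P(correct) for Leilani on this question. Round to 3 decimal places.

P(θ) = 1 / (1 + exp(−a(θ − b)))
Exponent: 2.5 × (-1.90 − (-1.23)) = -1.6750
1/(1 + e^{1.6750}) = 0.1578

0.158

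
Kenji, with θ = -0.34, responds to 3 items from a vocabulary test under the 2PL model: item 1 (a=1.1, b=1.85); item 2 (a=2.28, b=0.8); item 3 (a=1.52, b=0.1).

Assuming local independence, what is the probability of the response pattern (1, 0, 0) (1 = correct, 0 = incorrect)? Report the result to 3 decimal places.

0.051

P(θ) = 1 / (1 + exp(−a(θ − b)))
P_1 = 1/(1+e^{2.4090}) = 0.0825
P_2 = 1/(1+e^{2.5992}) = 0.0692
P_3 = 1/(1+e^{0.6688}) = 0.3388
L = P_1 × (1−P_2) × (1−P_3) = 0.0825 × 0.9308 × 0.6612 = 0.05077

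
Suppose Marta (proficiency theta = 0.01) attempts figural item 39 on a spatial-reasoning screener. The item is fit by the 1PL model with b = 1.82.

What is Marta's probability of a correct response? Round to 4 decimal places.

0.1406

P(theta) = 1 / (1 + exp(−(theta − b)))
Exponent: (0.01 − 1.82) = -1.8100
1/(1 + e^{1.8100}) = 0.1406
P = 0.1406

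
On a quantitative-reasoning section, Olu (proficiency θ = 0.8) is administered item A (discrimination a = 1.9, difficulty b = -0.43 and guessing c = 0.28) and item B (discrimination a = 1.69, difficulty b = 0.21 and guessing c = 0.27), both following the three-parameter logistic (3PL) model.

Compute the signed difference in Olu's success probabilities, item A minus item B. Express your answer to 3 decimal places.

P(θ) = c + (1 − c) · 1 / (1 + exp(−a(θ − b)))
P_A = 0.9366
P_B = 0.8033
P_A − P_B = 0.1333

0.133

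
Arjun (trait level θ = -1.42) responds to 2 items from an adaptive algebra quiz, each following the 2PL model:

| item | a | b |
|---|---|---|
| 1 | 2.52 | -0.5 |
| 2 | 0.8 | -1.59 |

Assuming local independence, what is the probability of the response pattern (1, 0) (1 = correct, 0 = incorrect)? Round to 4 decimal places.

P(θ) = 1 / (1 + exp(−a(θ − b)))
P_1 = 1/(1+e^{2.3184}) = 0.0896
P_2 = 1/(1+e^{-0.1360}) = 0.5339
L = P_1 × (1−P_2) = 0.0896 × 0.4661 = 0.04176

0.0418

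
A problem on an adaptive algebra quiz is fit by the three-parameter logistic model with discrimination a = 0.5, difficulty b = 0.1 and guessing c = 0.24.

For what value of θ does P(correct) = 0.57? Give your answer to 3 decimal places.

-0.429

P(θ) = c + (1 − c) · 1 / (1 + exp(−a(θ − b)))
Remove guessing floor: (0.57 − 0.24)/(1 − 0.24) = 0.4342
logit = ln(0.4342/0.5658) = -0.2647
θ = b + logit/(a) = 0.1 + (-0.2647)/0.5000 = -0.4294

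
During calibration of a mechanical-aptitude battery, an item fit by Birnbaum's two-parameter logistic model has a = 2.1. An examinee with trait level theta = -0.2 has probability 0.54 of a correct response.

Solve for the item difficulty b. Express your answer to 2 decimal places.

-0.28

P(theta) = 1 / (1 + exp(−a(theta − b)))
logit(0.54) = ln(0.54/0.46) = 0.1603
b = theta − logit/(a) = -0.2 − 0.1603/2.1000 = -0.2764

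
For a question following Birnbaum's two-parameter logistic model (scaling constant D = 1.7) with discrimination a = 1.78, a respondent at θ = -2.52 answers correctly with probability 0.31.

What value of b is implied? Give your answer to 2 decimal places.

-2.26

P(θ) = 1 / (1 + exp(−D·a(θ − b)))
logit(0.31) = ln(0.31/0.69) = -0.8001
b = θ − logit/(1.7·a) = -2.52 − (-0.8001)/3.0260 = -2.2556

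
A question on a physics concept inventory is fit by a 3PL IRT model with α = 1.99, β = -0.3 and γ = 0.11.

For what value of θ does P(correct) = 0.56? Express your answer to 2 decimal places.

P(θ) = γ + (1 − γ) · 1 / (1 + exp(−α(θ − β)))
Remove guessing floor: (0.56 − 0.11)/(1 − 0.11) = 0.5056
logit = ln(0.5056/0.4944) = 0.0225
θ = β + logit/(α) = -0.3 + 0.0225/1.9900 = -0.2887

-0.29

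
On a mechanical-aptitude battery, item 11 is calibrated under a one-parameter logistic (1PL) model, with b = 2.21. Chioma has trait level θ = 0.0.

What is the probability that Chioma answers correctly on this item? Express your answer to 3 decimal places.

P(θ) = 1 / (1 + exp(−(θ − b)))
Exponent: (0.0 − 2.21) = -2.2100
1/(1 + e^{2.2100}) = 0.0989
P = 0.0989

0.099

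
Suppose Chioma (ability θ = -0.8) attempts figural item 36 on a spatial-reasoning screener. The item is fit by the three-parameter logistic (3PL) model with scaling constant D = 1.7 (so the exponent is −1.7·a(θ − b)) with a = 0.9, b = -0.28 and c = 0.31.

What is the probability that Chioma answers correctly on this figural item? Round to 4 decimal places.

P(θ) = c + (1 − c) · 1 / (1 + exp(−D·a(θ − b)))
Exponent: 1.7 × 0.9 × (-0.8 − (-0.28)) = -0.7956
1/(1 + e^{0.7956}) = 0.3110
P = 0.31 + 0.69 × 0.3110 = 0.5246

0.5246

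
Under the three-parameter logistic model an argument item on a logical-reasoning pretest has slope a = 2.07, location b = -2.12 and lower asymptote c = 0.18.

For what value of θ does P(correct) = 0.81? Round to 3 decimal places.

-1.541

P(θ) = c + (1 − c) · 1 / (1 + exp(−a(θ − b)))
Remove guessing floor: (0.81 − 0.18)/(1 − 0.18) = 0.7683
logit = ln(0.7683/0.2317) = 1.1987
θ = b + logit/(a) = -2.12 + 1.1987/2.0700 = -1.5409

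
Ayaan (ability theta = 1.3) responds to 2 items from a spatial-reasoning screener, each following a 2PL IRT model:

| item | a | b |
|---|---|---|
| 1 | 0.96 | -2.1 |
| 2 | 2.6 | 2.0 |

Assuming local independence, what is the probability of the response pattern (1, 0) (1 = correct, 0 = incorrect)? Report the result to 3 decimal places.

0.829

P(theta) = 1 / (1 + exp(−a(theta − b)))
P_1 = 1/(1+e^{-3.2640}) = 0.9632
P_2 = 1/(1+e^{1.8200}) = 0.1394
L = P_1 × (1−P_2) = 0.9632 × 0.8606 = 0.82887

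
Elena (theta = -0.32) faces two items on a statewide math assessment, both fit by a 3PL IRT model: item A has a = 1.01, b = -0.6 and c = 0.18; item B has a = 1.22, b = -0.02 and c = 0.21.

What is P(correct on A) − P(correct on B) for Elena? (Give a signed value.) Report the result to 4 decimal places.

P(theta) = c + (1 − c) · 1 / (1 + exp(−a(theta − b)))
P_A = 0.6476
P_B = 0.5335
P_A − P_B = 0.1141

0.1141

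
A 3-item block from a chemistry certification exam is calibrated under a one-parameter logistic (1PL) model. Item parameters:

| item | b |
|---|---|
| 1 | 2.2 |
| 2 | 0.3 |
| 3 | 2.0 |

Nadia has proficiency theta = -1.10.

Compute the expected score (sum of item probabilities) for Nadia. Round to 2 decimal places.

0.28

P(theta) = 1 / (1 + exp(−(theta − b)))
P_1 = 1/(1+e^{3.3000}) = 0.0356
P_2 = 1/(1+e^{1.4000}) = 0.1978
P_3 = 1/(1+e^{3.1000}) = 0.0431
E[score] = 0.0356 + 0.1978 + 0.0431 = 0.2765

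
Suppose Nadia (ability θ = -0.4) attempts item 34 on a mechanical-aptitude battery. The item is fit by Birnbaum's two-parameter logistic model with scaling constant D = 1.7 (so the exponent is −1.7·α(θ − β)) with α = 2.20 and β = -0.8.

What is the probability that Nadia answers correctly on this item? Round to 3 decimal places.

P(θ) = 1 / (1 + exp(−D·α(θ − β)))
Exponent: 1.7 × 2.20 × (-0.4 − (-0.8)) = 1.4960
1/(1 + e^{-1.4960}) = 0.8170
P = 0.8170

0.817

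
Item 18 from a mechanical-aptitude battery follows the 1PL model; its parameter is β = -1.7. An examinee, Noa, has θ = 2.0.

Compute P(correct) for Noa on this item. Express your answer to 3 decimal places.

0.976

P(θ) = 1 / (1 + exp(−(θ − β)))
Exponent: (2.0 − (-1.7)) = 3.7000
1/(1 + e^{-3.7000}) = 0.9759
P = 0.9759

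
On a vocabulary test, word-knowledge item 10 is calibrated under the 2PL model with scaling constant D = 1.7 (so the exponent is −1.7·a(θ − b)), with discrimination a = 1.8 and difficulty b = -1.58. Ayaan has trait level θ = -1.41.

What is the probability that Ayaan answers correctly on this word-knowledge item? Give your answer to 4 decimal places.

P(θ) = 1 / (1 + exp(−D·a(θ − b)))
Exponent: 1.7 × 1.8 × (-1.41 − (-1.58)) = 0.5202
1/(1 + e^{-0.5202}) = 0.6272
P = 0.6272

0.6272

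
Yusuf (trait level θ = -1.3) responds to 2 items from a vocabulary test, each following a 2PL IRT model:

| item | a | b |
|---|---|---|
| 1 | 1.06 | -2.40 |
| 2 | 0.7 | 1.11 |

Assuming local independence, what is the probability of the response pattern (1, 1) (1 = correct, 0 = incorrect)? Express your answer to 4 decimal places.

P(θ) = 1 / (1 + exp(−a(θ − b)))
P_1 = 1/(1+e^{-1.1660}) = 0.7624
P_2 = 1/(1+e^{1.6870}) = 0.1562
L = P_1 × P_2 = 0.7624 × 0.1562 = 0.11907

0.1191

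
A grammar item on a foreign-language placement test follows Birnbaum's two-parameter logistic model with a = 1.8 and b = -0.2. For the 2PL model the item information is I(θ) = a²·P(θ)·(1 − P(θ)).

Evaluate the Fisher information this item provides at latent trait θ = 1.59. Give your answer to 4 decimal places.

P = 1/(1+e^{-3.2220}) = 0.9617
P(1−P) = 0.9617 × 0.0383 = 0.0369
I = a² × P(1−P) = 1.8² × 0.0369 = 0.11948

0.1195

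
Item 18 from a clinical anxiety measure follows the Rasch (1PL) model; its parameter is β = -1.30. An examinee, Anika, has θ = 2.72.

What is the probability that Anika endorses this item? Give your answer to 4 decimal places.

0.9824

P(θ) = 1 / (1 + exp(−(θ − β)))
Exponent: (2.72 − (-1.30)) = 4.0200
1/(1 + e^{-4.0200}) = 0.9824
P = 0.9824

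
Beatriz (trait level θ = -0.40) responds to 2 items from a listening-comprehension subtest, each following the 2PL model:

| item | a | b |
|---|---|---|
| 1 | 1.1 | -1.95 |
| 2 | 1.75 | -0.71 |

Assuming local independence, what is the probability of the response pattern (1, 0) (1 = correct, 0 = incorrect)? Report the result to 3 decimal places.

P(θ) = 1 / (1 + exp(−a(θ − b)))
P_1 = 1/(1+e^{-1.7050}) = 0.8462
P_2 = 1/(1+e^{-0.5425}) = 0.6324
L = P_1 × (1−P_2) = 0.8462 × 0.3676 = 0.31106

0.311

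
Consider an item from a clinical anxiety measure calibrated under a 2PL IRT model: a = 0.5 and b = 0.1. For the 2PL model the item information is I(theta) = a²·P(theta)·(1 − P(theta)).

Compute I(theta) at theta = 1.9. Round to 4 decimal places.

P = 1/(1+e^{-0.9000}) = 0.7109
P(1−P) = 0.7109 × 0.2891 = 0.2055
I = a² × P(1−P) = 0.5² × 0.2055 = 0.05138

0.0514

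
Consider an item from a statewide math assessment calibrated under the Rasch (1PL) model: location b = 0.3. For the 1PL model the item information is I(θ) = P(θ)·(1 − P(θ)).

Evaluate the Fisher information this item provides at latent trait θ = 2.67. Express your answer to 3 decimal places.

P = 1/(1+e^{-2.3700}) = 0.9145
P(1−P) = 0.9145 × 0.0855 = 0.0782
I = P(1−P) = 0.07818

0.078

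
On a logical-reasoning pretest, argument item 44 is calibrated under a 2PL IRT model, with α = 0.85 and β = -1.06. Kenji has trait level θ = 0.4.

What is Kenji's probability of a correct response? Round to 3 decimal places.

0.776

P(θ) = 1 / (1 + exp(−α(θ − β)))
Exponent: 0.85 × (0.4 − (-1.06)) = 1.2410
1/(1 + e^{-1.2410}) = 0.7757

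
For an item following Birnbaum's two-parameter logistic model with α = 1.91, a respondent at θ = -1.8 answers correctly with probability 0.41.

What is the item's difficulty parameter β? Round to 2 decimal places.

P(θ) = 1 / (1 + exp(−α(θ − β)))
logit(0.41) = ln(0.41/0.59) = -0.3640
β = θ − logit/(α) = -1.8 − (-0.3640)/1.9100 = -1.6094

-1.61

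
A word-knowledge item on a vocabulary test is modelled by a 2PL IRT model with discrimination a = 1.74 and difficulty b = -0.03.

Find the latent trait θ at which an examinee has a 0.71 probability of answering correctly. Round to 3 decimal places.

0.485

P(θ) = 1 / (1 + exp(−a(θ − b)))
logit = ln(0.7100/0.2900) = 0.8954
θ = b + logit/(a) = -0.03 + 0.8954/1.7400 = 0.4846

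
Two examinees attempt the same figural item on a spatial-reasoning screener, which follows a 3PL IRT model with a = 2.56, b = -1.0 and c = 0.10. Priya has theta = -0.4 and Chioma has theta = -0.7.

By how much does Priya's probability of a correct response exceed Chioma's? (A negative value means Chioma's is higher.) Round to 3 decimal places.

0.126

P(theta) = c + (1 − c) · 1 / (1 + exp(−a(theta − b)))
P(Priya) = 0.8406  [exponent 1.5360]
P(Chioma) = 0.7148  [exponent 0.7680]
Difference = 0.8406 − 0.7148 = 0.1258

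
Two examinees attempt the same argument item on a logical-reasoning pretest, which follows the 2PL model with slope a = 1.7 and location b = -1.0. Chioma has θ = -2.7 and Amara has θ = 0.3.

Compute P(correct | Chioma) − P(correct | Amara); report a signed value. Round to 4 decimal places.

-0.8485

P(θ) = 1 / (1 + exp(−a(θ − b)))
P(Chioma) = 0.0527  [exponent -2.8900]
P(Amara) = 0.9011  [exponent 2.2100]
Difference = 0.0527 − 0.9011 = -0.8485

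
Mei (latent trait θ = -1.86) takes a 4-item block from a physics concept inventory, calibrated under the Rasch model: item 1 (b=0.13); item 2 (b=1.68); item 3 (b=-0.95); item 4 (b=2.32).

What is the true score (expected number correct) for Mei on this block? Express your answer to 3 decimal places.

P(θ) = 1 / (1 + exp(−(θ − b)))
P_1 = 1/(1+e^{1.9900}) = 0.1203
P_2 = 1/(1+e^{3.5400}) = 0.0282
P_3 = 1/(1+e^{0.9100}) = 0.2870
P_4 = 1/(1+e^{4.1800}) = 0.0151
E[score] = 0.1203 + 0.0282 + 0.2870 + 0.0151 = 0.4505

0.451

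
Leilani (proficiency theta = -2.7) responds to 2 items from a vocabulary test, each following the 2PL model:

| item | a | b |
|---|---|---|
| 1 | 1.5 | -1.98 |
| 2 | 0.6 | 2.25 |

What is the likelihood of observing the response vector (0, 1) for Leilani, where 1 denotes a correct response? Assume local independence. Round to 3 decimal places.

P(theta) = 1 / (1 + exp(−a(theta − b)))
P_1 = 1/(1+e^{1.0800}) = 0.2535
P_2 = 1/(1+e^{2.9700}) = 0.0488
L = (1−P_1) × P_2 = 0.7465 × 0.0488 = 0.03643

0.036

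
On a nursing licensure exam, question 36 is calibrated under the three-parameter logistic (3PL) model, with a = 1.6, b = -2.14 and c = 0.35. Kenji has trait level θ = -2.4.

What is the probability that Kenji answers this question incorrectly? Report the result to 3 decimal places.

0.392

P(θ) = c + (1 − c) · 1 / (1 + exp(−a(θ − b)))
Exponent: 1.6 × (-2.4 − (-2.14)) = -0.4160
1/(1 + e^{0.4160}) = 0.3975
P = 0.35 + 0.65 × 0.3975 = 0.6084
P(incorrect) = 1 − 0.6084 = 0.3916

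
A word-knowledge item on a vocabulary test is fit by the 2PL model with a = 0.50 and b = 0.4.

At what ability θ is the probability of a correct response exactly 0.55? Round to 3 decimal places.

0.801

P(θ) = 1 / (1 + exp(−a(θ − b)))
logit = ln(0.5500/0.4500) = 0.2007
θ = b + logit/(a) = 0.4 + 0.2007/0.5000 = 0.8013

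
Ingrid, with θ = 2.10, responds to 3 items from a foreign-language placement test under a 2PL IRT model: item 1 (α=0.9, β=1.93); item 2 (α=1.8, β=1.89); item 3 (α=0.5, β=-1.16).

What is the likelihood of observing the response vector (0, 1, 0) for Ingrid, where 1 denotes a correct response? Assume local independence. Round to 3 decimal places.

0.045

P(θ) = 1 / (1 + exp(−α(θ − β)))
P_1 = 1/(1+e^{-0.1530}) = 0.5382
P_2 = 1/(1+e^{-0.3780}) = 0.5934
P_3 = 1/(1+e^{-1.6300}) = 0.8362
L = (1−P_1) × P_2 × (1−P_3) = 0.4618 × 0.5934 × 0.1638 = 0.04490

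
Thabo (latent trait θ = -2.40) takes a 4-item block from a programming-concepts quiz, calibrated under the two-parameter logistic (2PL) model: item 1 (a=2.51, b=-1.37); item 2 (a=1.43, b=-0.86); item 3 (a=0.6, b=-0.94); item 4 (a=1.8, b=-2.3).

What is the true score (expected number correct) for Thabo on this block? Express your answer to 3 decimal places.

P(θ) = 1 / (1 + exp(−a(θ − b)))
P_1 = 1/(1+e^{2.5853}) = 0.0701
P_2 = 1/(1+e^{2.2022}) = 0.0996
P_3 = 1/(1+e^{0.8760}) = 0.2940
P_4 = 1/(1+e^{0.1800}) = 0.4551
E[score] = 0.0701 + 0.0996 + 0.2940 + 0.4551 = 0.9188

0.919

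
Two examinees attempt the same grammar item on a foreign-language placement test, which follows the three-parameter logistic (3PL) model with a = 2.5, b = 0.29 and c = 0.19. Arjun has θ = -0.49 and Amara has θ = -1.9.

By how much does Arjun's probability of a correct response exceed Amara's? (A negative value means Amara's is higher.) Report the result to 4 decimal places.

0.0975

P(θ) = c + (1 − c) · 1 / (1 + exp(−a(θ − b)))
P(Arjun) = 0.2909  [exponent -1.9500]
P(Amara) = 0.1934  [exponent -5.4750]
Difference = 0.2909 − 0.1934 = 0.0975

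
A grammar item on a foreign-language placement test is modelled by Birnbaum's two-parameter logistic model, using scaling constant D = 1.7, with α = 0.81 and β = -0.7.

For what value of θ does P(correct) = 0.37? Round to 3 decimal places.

-1.087

P(θ) = 1 / (1 + exp(−D·α(θ − β)))
logit = ln(0.3700/0.6300) = -0.5322
θ = β + logit/(1.7·α) = -0.7 + (-0.5322)/1.3770 = -1.0865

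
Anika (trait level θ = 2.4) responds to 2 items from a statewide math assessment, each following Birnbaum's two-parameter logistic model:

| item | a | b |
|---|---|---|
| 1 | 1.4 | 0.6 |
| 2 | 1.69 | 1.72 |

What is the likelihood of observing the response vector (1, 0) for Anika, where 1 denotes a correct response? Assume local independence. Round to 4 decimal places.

0.2227

P(θ) = 1 / (1 + exp(−a(θ − b)))
P_1 = 1/(1+e^{-2.5200}) = 0.9255
P_2 = 1/(1+e^{-1.1492}) = 0.7594
L = P_1 × (1−P_2) = 0.9255 × 0.2406 = 0.22272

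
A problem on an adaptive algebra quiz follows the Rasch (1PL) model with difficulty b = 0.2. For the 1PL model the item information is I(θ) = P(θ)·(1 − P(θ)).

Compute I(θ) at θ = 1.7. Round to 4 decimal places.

P = 1/(1+e^{-1.5000}) = 0.8176
P(1−P) = 0.8176 × 0.1824 = 0.1491
I = P(1−P) = 0.14915

0.1491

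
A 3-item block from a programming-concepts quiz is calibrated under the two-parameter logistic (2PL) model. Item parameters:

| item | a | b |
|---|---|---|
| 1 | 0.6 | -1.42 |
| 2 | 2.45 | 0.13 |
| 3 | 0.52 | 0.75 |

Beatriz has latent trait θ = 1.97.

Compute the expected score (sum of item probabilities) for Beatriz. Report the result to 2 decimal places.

2.53

P(θ) = 1 / (1 + exp(−a(θ − b)))
P_1 = 1/(1+e^{-2.0340}) = 0.8843
P_2 = 1/(1+e^{-4.5080}) = 0.9891
P_3 = 1/(1+e^{-0.6344}) = 0.6535
E[score] = 0.8843 + 0.9891 + 0.6535 = 2.5269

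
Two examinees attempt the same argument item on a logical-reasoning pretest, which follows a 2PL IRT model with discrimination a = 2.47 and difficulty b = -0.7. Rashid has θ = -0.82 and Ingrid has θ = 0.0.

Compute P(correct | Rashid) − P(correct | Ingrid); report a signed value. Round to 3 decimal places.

P(θ) = 1 / (1 + exp(−a(θ − b)))
P(Rashid) = 0.4264  [exponent -0.2964]
P(Ingrid) = 0.8493  [exponent 1.7290]
Difference = 0.4264 − 0.8493 = -0.4228

-0.423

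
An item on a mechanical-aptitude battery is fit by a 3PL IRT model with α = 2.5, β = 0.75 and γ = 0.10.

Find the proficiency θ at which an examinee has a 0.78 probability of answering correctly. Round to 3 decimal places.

1.201

P(θ) = γ + (1 − γ) · 1 / (1 + exp(−α(θ − β)))
Remove guessing floor: (0.78 − 0.10)/(1 − 0.10) = 0.7556
logit = ln(0.7556/0.2444) = 1.1285
θ = β + logit/(α) = 0.75 + 1.1285/2.5000 = 1.2014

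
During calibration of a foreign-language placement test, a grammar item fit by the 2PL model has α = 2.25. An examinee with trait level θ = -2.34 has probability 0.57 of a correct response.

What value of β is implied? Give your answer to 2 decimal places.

P(θ) = 1 / (1 + exp(−α(θ − β)))
logit(0.57) = ln(0.57/0.43) = 0.2819
β = θ − logit/(α) = -2.34 − 0.2819/2.2500 = -2.4653

-2.47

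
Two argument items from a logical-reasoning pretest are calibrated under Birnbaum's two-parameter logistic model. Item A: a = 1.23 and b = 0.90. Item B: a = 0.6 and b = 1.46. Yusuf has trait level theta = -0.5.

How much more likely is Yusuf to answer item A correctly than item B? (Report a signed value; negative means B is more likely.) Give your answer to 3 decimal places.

P(theta) = 1 / (1 + exp(−a(theta − b)))
P_A = 0.1516
P_B = 0.2358
P_A − P_B = -0.0842

-0.084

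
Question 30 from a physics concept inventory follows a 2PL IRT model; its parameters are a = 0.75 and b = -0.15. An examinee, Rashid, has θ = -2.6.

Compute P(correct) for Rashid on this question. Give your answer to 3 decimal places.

0.137

P(θ) = 1 / (1 + exp(−a(θ − b)))
Exponent: 0.75 × (-2.6 − (-0.15)) = -1.8375
1/(1 + e^{1.8375}) = 0.1373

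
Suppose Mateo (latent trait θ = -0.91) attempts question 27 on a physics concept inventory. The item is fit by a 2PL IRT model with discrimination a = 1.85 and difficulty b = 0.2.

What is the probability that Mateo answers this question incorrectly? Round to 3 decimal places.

P(θ) = 1 / (1 + exp(−a(θ − b)))
Exponent: 1.85 × (-0.91 − 0.2) = -2.0535
1/(1 + e^{2.0535}) = 0.1137
P(incorrect) = 1 − 0.1137 = 0.8863

0.886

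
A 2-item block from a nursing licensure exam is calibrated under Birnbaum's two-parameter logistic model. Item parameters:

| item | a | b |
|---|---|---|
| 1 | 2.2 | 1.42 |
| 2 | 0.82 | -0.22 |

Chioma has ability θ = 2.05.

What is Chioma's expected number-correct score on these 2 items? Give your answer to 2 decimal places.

P(θ) = 1 / (1 + exp(−a(θ − b)))
P_1 = 1/(1+e^{-1.3860}) = 0.8000
P_2 = 1/(1+e^{-1.8614}) = 0.8655
E[score] = 0.8000 + 0.8655 = 1.6654

1.67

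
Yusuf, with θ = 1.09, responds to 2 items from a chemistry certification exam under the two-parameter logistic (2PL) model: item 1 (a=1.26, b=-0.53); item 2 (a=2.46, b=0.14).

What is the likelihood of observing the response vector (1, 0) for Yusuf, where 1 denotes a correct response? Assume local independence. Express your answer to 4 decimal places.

P(θ) = 1 / (1 + exp(−a(θ − b)))
P_1 = 1/(1+e^{-2.0412}) = 0.8851
P_2 = 1/(1+e^{-2.3370}) = 0.9119
L = P_1 × (1−P_2) = 0.8851 × 0.0881 = 0.07798

0.0780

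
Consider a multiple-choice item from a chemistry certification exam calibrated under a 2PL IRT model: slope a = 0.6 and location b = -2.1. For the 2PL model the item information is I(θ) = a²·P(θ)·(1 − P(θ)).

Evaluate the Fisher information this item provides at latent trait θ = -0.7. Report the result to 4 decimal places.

P = 1/(1+e^{-0.8400}) = 0.6985
P(1−P) = 0.6985 × 0.3015 = 0.2106
I = a² × P(1−P) = 0.6² × 0.2106 = 0.07582

0.0758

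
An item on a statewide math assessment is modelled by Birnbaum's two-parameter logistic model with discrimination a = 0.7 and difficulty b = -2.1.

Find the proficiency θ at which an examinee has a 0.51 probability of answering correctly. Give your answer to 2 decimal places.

-2.04

P(θ) = 1 / (1 + exp(−a(θ − b)))
logit = ln(0.5100/0.4900) = 0.0400
θ = b + logit/(a) = -2.1 + 0.0400/0.7000 = -2.0428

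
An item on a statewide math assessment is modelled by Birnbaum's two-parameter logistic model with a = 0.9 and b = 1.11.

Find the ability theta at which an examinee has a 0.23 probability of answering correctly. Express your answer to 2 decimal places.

P(theta) = 1 / (1 + exp(−a(theta − b)))
logit = ln(0.2300/0.7700) = -1.2083
theta = b + logit/(a) = 1.11 + (-1.2083)/0.9000 = -0.2326

-0.23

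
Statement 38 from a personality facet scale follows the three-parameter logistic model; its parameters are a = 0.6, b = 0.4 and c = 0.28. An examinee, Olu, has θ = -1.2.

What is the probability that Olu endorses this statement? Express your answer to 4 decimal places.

P(θ) = c + (1 − c) · 1 / (1 + exp(−a(θ − b)))
Exponent: 0.6 × (-1.2 − 0.4) = -0.9600
1/(1 + e^{0.9600}) = 0.2769
P = 0.28 + 0.72 × 0.2769 = 0.4794

0.4794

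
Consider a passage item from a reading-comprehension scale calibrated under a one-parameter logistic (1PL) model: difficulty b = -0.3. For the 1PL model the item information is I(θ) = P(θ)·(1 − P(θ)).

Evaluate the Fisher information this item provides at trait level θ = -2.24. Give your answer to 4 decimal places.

P = 1/(1+e^{1.9400}) = 0.1256
P(1−P) = 0.1256 × 0.8744 = 0.1099
I = P(1−P) = 0.10986

0.1099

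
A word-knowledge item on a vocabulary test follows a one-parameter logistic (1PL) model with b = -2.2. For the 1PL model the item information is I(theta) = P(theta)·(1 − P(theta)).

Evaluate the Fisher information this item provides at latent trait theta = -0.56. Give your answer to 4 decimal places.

0.1361

P = 1/(1+e^{-1.6400}) = 0.8375
P(1−P) = 0.8375 × 0.1625 = 0.1361
I = P(1−P) = 0.13607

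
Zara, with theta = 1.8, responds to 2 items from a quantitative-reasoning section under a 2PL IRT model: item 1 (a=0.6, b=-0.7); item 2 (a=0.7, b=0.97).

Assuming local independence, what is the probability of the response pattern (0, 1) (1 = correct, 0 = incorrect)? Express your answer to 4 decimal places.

0.1170

P(theta) = 1 / (1 + exp(−a(theta − b)))
P_1 = 1/(1+e^{-1.5000}) = 0.8176
P_2 = 1/(1+e^{-0.5810}) = 0.6413
L = (1−P_1) × P_2 = 0.1824 × 0.6413 = 0.11699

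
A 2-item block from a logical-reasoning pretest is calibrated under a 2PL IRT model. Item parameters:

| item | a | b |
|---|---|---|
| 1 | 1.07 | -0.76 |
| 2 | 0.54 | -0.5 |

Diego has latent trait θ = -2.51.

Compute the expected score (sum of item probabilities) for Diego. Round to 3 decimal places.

P(θ) = 1 / (1 + exp(−a(θ − b)))
P_1 = 1/(1+e^{1.8725}) = 0.1333
P_2 = 1/(1+e^{1.0854}) = 0.2525
E[score] = 0.1333 + 0.2525 = 0.3857

0.386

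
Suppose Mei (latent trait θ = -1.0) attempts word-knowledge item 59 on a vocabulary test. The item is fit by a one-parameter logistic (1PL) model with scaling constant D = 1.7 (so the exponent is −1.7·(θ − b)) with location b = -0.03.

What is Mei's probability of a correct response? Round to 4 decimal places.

0.1612

P(θ) = 1 / (1 + exp(−D·(θ − b)))
Exponent: 1.7 × (-1.0 − (-0.03)) = -1.6490
1/(1 + e^{1.6490}) = 0.1612
P = 0.1612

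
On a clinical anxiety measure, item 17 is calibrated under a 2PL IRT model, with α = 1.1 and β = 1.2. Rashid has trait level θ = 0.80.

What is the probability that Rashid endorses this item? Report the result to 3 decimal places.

0.392

P(θ) = 1 / (1 + exp(−α(θ − β)))
Exponent: 1.1 × (0.80 − 1.2) = -0.4400
1/(1 + e^{0.4400}) = 0.3917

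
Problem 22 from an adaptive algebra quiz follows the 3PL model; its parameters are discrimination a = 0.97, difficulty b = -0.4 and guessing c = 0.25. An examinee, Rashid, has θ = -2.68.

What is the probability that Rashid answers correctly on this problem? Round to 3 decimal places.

0.324

P(θ) = c + (1 − c) · 1 / (1 + exp(−a(θ − b)))
Exponent: 0.97 × (-2.68 − (-0.4)) = -2.2116
1/(1 + e^{2.2116}) = 0.0987
P = 0.25 + 0.75 × 0.0987 = 0.3240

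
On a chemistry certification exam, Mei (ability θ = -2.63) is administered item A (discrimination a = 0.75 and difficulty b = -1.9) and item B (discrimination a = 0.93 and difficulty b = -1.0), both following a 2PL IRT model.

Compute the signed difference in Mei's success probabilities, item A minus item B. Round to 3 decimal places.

0.186

P(θ) = 1 / (1 + exp(−a(θ − b)))
P_A = 0.3664
P_B = 0.1801
P_A − P_B = 0.1864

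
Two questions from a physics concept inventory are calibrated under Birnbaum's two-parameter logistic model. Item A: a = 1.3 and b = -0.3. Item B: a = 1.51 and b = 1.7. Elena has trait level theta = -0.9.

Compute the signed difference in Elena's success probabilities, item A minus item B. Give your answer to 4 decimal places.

P(theta) = 1 / (1 + exp(−a(theta − b)))
P_A = 0.3143
P_B = 0.0193
P_A − P_B = 0.2950

0.2950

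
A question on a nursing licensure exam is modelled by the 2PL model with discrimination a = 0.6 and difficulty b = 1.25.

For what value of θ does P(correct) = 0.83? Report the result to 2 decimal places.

P(θ) = 1 / (1 + exp(−a(θ − b)))
logit = ln(0.8300/0.1700) = 1.5856
θ = b + logit/(a) = 1.25 + 1.5856/0.6000 = 3.8927

3.89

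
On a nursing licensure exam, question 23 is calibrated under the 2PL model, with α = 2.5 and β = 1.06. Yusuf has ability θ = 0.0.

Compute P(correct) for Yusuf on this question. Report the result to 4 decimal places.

0.0660

P(θ) = 1 / (1 + exp(−α(θ − β)))
Exponent: 2.5 × (0.0 − 1.06) = -2.6500
1/(1 + e^{2.6500}) = 0.0660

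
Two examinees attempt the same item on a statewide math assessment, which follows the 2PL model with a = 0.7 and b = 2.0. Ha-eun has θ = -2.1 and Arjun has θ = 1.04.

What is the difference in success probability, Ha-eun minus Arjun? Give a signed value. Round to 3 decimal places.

P(θ) = 1 / (1 + exp(−a(θ − b)))
P(Ha-eun) = 0.0537  [exponent -2.8700]
P(Arjun) = 0.3380  [exponent -0.6720]
Difference = 0.0537 − 0.3380 = -0.2844

-0.284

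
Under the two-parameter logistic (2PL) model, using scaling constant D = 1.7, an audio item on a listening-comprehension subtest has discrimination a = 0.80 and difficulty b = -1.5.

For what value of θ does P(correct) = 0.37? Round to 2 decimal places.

P(θ) = 1 / (1 + exp(−D·a(θ − b)))
logit = ln(0.3700/0.6300) = -0.5322
θ = b + logit/(1.7·a) = -1.5 + (-0.5322)/1.3600 = -1.8913

-1.89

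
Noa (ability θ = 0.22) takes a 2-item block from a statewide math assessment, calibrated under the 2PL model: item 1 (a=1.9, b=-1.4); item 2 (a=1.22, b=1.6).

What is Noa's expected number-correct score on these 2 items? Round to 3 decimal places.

P(θ) = 1 / (1 + exp(−a(θ − b)))
P_1 = 1/(1+e^{-3.0780}) = 0.9560
P_2 = 1/(1+e^{1.6836}) = 0.1566
E[score] = 0.9560 + 0.1566 = 1.1126

1.113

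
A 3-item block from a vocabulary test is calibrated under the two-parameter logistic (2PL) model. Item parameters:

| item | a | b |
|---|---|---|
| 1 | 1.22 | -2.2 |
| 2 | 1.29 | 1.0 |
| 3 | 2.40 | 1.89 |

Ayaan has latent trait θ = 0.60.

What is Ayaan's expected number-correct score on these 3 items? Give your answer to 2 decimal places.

P(θ) = 1 / (1 + exp(−a(θ − b)))
P_1 = 1/(1+e^{-3.4160}) = 0.9682
P_2 = 1/(1+e^{0.5160}) = 0.3738
P_3 = 1/(1+e^{3.0960}) = 0.0433
E[score] = 0.9682 + 0.3738 + 0.0433 = 1.3853

1.39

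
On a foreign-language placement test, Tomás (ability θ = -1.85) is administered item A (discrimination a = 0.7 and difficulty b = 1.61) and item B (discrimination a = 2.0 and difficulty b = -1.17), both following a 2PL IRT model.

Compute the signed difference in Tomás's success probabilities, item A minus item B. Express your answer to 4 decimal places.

-0.1227

P(θ) = 1 / (1 + exp(−a(θ − b)))
P_A = 0.0815
P_B = 0.2042
P_A − P_B = -0.1227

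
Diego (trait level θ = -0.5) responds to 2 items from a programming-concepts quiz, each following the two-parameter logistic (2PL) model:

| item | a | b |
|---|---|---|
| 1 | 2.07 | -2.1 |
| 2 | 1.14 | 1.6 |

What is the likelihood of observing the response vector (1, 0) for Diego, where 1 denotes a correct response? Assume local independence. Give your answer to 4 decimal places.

P(θ) = 1 / (1 + exp(−a(θ − b)))
P_1 = 1/(1+e^{-3.3120}) = 0.9648
P_2 = 1/(1+e^{2.3940}) = 0.0836
L = P_1 × (1−P_2) = 0.9648 × 0.9164 = 0.88415

0.8841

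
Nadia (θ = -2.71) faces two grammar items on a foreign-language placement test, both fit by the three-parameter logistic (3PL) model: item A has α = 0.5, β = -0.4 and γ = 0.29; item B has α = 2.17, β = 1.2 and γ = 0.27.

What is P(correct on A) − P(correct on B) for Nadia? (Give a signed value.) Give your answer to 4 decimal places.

P(θ) = γ + (1 − γ) · 1 / (1 + exp(−α(θ − β)))
P_A = 0.4601
P_B = 0.2702
P_A − P_B = 0.1899

0.1899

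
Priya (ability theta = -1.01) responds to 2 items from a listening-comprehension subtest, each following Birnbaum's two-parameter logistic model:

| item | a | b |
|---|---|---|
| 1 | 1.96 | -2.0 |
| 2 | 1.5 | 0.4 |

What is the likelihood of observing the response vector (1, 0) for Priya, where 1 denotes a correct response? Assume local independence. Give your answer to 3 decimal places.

P(theta) = 1 / (1 + exp(−a(theta − b)))
P_1 = 1/(1+e^{-1.9404}) = 0.8744
P_2 = 1/(1+e^{2.1150}) = 0.1076
L = P_1 × (1−P_2) = 0.8744 × 0.8924 = 0.78027

0.780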